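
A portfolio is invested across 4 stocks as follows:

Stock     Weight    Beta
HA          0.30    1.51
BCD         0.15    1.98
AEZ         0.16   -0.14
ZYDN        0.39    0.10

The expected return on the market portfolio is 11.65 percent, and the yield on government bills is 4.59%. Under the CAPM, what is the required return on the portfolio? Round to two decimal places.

β_P = Σ w_i β_i = 0.30×1.51 + 0.15×1.98 + 0.16×-0.14 + 0.39×0.10 = 0.7666
MRP = 11.65% − 4.59% = 7.06%
E(R_P) = R_f + β_P × MRP = 4.59% + 0.7666 × 7.06% = 10.00%

10.00%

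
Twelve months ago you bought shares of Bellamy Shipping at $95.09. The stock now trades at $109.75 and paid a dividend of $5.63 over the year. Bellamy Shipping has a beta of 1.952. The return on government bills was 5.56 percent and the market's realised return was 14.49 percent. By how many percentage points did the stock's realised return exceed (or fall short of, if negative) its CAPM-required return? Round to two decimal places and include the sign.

-1.65%

Realised HPR = (P1 + D1 − P0) / P0 = (109.75 + 5.63 − 95.09) / 95.09 = 20.29 / 95.09 = 21.3377%
MRP = 14.49% − 5.56% = 8.93%
CAPM required = R_f + β·MRP = 5.56% + 1.952 × 8.93% = 22.99136%
α = realised − required = 21.3377% − 22.99136% = -1.65%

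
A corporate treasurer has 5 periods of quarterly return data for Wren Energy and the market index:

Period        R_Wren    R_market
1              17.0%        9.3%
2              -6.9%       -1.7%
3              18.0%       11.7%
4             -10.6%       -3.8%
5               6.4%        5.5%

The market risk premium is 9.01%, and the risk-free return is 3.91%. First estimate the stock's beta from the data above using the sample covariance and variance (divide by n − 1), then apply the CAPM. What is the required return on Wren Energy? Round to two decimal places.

Mean R_i = (17.0 − 6.9 + 18.0 − 10.6 + 6.4) / 5 = 4.7800%
Mean R_m = (9.3 − 1.7 + 11.7 − 3.8 + 5.5) / 5 = 4.2000%
Σ(R_i − R̄_i)(R_m − R̄_m) = 355.5300  ⇒  Cov = 355.5300 / 4 = 88.8825
Σ(R_m − R̄_m)² = 182.7600  ⇒  Var(R_m) = 182.7600 / 4 = 45.6900
β = Cov / Var(R_m) = 88.8825 / 45.6900 = 1.9453
E(R) = R_f + β × MRP = 3.91% + 1.9453 × 9.01% = 21.44%

21.44%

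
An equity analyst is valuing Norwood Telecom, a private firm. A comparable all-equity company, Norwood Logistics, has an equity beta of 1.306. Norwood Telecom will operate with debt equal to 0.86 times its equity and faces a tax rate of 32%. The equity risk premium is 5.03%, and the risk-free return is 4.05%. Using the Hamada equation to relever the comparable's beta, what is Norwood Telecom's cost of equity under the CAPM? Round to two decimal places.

14.46%

β_L = β_U × [1 + (1 − t)(D/E)] = 1.306 × [1 + (1 − 0.32) × 0.86]
    = 1.306 × [1 + 0.68 × 0.86] = 1.306 × 1.5848 = 2.0697
E(R) = R_f + β_L × MRP = 4.05% + 2.0697 × 5.03% = 14.46%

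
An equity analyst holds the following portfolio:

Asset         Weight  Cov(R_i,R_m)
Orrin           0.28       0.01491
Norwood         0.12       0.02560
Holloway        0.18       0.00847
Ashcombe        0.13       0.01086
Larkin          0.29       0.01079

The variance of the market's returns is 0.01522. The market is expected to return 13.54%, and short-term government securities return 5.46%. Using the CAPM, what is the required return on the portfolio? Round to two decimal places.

12.53%

β_Orrin = 0.01491 / 0.01522 = 0.9796
β_Norwood = 0.02560 / 0.01522 = 1.6820
β_Holloway = 0.00847 / 0.01522 = 0.5565
β_Ashcombe = 0.01086 / 0.01522 = 0.7135
β_Larkin = 0.01079 / 0.01522 = 0.7089
β_P = Σ w_i β_i = 0.28×0.9796 + 0.12×1.6820 + 0.18×0.5565 + 0.13×0.7135 + 0.29×0.7089 = 0.8746
MRP = 13.54% − 5.46% = 8.08%
E(R_P) = R_f + β_P × MRP = 5.46% + 0.8746 × 8.08% = 12.53%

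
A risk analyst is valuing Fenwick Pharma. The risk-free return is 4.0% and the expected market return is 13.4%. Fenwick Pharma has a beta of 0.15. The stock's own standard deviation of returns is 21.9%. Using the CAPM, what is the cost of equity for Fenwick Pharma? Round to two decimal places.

5.41%

Market risk premium = E(R_m) − R_f = 13.4% − 4.0% = 9.40%
E(R) = R_f + β × MRP = 4.0% + 0.15 × 9.4% = 5.41%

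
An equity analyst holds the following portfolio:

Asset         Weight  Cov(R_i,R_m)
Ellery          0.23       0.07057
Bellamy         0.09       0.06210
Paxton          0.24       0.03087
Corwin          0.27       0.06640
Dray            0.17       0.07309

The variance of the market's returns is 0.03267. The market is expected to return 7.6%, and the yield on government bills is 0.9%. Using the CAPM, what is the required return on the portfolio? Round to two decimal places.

13.12%

β_Ellery = 0.07057 / 0.03267 = 2.1601
β_Bellamy = 0.06210 / 0.03267 = 1.9008
β_Paxton = 0.03087 / 0.03267 = 0.9449
β_Corwin = 0.06640 / 0.03267 = 2.0324
β_Dray = 0.07309 / 0.03267 = 2.2372
β_P = Σ w_i β_i = 0.23×2.1601 + 0.09×1.9008 + 0.24×0.9449 + 0.27×2.0324 + 0.17×2.2372 = 1.8237
MRP = 7.6% − 0.9% = 6.70%
E(R_P) = R_f + β_P × MRP = 0.9% + 1.8237 × 6.7% = 13.12%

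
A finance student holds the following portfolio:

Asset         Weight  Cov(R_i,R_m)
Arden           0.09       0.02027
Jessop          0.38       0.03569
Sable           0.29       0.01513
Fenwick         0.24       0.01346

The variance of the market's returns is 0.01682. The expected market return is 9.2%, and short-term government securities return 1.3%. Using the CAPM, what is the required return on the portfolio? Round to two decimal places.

β_Arden = 0.02027 / 0.01682 = 1.2051
β_Jessop = 0.03569 / 0.01682 = 2.1219
β_Sable = 0.01513 / 0.01682 = 0.8995
β_Fenwick = 0.01346 / 0.01682 = 0.8002
β_P = Σ w_i β_i = 0.09×1.2051 + 0.38×2.1219 + 0.29×0.8995 + 0.24×0.8002 = 1.3677
MRP = 9.2% − 1.3% = 7.90%
E(R_P) = R_f + β_P × MRP = 1.3% + 1.3677 × 7.9% = 12.10%

12.10%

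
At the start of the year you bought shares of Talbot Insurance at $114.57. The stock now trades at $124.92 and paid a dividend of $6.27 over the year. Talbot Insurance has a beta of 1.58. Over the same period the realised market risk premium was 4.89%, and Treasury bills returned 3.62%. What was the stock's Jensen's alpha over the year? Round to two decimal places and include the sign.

+3.16%

Realised HPR = (P1 + D1 − P0) / P0 = (124.92 + 6.27 − 114.57) / 114.57 = 16.62 / 114.57 = 14.5064%
CAPM required = R_f + β·MRP = 3.62% + 1.58 × 4.89% = 11.3462%
α = realised − required = 14.5064% − 11.3462% = +3.16%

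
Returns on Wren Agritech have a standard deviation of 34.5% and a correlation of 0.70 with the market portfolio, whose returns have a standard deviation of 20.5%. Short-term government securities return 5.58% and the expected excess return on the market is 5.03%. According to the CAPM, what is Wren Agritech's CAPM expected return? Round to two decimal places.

β = ρ × σ_i / σ_m = 0.70 × 34.5% / 20.5% = 1.1780
E(R) = 5.58% + 1.1780 × 5.03% = 11.51%

11.51%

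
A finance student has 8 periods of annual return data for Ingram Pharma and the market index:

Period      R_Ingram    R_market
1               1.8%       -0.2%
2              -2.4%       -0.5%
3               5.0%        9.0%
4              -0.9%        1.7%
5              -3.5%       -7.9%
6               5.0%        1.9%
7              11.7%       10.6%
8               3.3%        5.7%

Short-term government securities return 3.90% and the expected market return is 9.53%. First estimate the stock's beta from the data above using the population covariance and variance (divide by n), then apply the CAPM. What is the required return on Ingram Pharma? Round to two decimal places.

7.91%

Mean R_i = (1.8 − 2.4 + 5.0 − 0.9 − 3.5 + 5.0 + 11.7 + 3.3) / 8 = 2.5000%
Mean R_m = (-0.2 − 0.5 + 9.0 + 1.7 − 7.9 + 1.9 + 10.6 + 5.7) / 8 = 2.5375%
Σ(R_i − R̄_i)(R_m − R̄_m) = 173.5400  ⇒  Cov = 173.5400 / 8 = 21.6925
Σ(R_m − R̄_m)² = 243.5388  ⇒  Var(R_m) = 243.5388 / 8 = 30.4424
β = Cov / Var(R_m) = 21.6925 / 30.4424 = 0.7126
MRP = 9.53% − 3.90% = 5.63%
E(R) = R_f + β × MRP = 3.90% + 0.7126 × 5.63% = 7.91%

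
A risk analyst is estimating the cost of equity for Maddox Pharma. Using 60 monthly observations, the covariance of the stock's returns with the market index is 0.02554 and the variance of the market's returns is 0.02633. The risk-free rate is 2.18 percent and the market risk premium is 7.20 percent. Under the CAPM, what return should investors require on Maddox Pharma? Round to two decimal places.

β = Cov(R_i, R_m) / Var(R_m) = 0.02554 / 0.02633 = 0.9700
E(R) = R_f + β × MRP = 2.18% + 0.9700 × 7.20% = 9.16%

9.16%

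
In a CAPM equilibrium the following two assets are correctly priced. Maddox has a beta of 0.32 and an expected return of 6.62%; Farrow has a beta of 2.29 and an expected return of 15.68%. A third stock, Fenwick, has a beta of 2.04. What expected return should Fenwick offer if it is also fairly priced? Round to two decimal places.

14.53%

MRP (SML slope) = (15.68% − 6.62%) / (2.29 − 0.32) = 9.06% / 1.97 = 4.5990%
R_f (intercept) = 6.62% − 0.32 × 4.5990% = 5.1483%
E(R_Fenwick) = R_f + β × MRP = 5.1483% + 2.04 × 4.5990% = 14.53%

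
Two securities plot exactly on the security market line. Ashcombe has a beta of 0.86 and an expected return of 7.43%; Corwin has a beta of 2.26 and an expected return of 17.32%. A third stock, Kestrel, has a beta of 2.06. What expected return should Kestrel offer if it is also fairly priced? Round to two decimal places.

15.91%

MRP (SML slope) = (17.32% − 7.43%) / (2.26 − 0.86) = 9.89% / 1.40 = 7.0643%
R_f (intercept) = 7.43% − 0.86 × 7.0643% = 1.3547%
E(R_Kestrel) = R_f + β × MRP = 1.3547% + 2.06 × 7.0643% = 15.91%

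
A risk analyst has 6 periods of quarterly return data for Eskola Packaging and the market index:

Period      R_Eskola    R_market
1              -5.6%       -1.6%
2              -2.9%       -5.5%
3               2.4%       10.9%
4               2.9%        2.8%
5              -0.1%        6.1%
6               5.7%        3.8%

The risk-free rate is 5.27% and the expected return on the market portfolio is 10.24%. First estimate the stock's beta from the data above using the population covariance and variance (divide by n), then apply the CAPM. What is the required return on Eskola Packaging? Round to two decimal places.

7.48%

Mean R_i = (-5.6 − 2.9 + 2.4 + 2.9 − 0.1 + 5.7) / 6 = 0.4000%
Mean R_m = (-1.6 − 5.5 + 10.9 + 2.8 + 6.1 + 3.8) / 6 = 2.7500%
Σ(R_i − R̄_i)(R_m − R̄_m) = 73.6400  ⇒  Cov = 73.6400 / 6 = 12.2733
Σ(R_m − R̄_m)² = 165.7350  ⇒  Var(R_m) = 165.7350 / 6 = 27.6225
β = Cov / Var(R_m) = 12.2733 / 27.6225 = 0.4443
MRP = 10.24% − 5.27% = 4.97%
E(R) = R_f + β × MRP = 5.27% + 0.4443 × 4.97% = 7.48%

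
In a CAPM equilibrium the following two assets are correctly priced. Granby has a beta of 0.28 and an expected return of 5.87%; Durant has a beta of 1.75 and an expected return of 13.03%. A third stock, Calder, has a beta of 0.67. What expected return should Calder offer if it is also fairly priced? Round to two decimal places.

MRP (SML slope) = (13.03% − 5.87%) / (1.75 − 0.28) = 7.16% / 1.47 = 4.8707%
R_f (intercept) = 5.87% − 0.28 × 4.8707% = 4.5062%
E(R_Calder) = R_f + β × MRP = 4.5062% + 0.67 × 4.8707% = 7.77%

7.77%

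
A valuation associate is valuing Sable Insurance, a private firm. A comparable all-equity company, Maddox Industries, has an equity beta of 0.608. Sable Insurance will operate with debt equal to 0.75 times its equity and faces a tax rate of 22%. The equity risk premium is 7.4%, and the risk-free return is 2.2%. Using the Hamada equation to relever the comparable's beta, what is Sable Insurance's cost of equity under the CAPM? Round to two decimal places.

9.33%

β_L = β_U × [1 + (1 − t)(D/E)] = 0.608 × [1 + (1 − 0.22) × 0.75]
    = 0.608 × [1 + 0.78 × 0.75] = 0.608 × 1.5850 = 0.9637
E(R) = R_f + β_L × MRP = 2.2% + 0.9637 × 7.4% = 9.33%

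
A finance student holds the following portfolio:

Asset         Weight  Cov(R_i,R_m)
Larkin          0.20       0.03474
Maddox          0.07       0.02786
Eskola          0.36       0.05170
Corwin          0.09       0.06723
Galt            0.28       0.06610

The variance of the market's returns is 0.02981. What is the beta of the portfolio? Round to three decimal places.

β_Larkin = 0.03474 / 0.02981 = 1.1654
β_Maddox = 0.02786 / 0.02981 = 0.9346
β_Eskola = 0.05170 / 0.02981 = 1.7343
β_Corwin = 0.06723 / 0.02981 = 2.2553
β_Galt = 0.06610 / 0.02981 = 2.2174
β_P = Σ w_i β_i = 0.20×1.1654 + 0.07×0.9346 + 0.36×1.7343 + 0.09×2.2553 + 0.28×2.2174 = 1.7467

1.747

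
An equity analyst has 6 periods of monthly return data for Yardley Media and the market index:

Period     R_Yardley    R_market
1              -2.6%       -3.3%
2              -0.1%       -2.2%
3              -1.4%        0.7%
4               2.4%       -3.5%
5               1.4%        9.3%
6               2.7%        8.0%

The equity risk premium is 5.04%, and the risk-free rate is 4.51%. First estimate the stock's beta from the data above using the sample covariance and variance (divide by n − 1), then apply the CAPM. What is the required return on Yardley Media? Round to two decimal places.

5.44%

Mean R_i = (-2.6 − 0.1 − 1.4 + 2.4 + 1.4 + 2.7) / 6 = 0.4000%
Mean R_m = (-3.3 − 2.2 + 0.7 − 3.5 + 9.3 + 8.0) / 6 = 1.5000%
Σ(R_i − R̄_i)(R_m − R̄_m) = 30.4400  ⇒  Cov = 30.4400 / 5 = 6.0880
Σ(R_m − R̄_m)² = 165.4600  ⇒  Var(R_m) = 165.4600 / 5 = 33.0920
β = Cov / Var(R_m) = 6.0880 / 33.0920 = 0.1840
E(R) = R_f + β × MRP = 4.51% + 0.1840 × 5.04% = 5.44%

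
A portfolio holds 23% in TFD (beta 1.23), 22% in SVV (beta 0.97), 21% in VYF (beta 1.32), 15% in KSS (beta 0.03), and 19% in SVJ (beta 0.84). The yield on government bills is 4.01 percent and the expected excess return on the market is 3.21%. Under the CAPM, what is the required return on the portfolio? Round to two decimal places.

7.02%

β_P = Σ w_i β_i = 0.23×1.23 + 0.22×0.97 + 0.21×1.32 + 0.15×0.03 + 0.19×0.84 = 0.9376
E(R_P) = R_f + β_P × MRP = 4.01% + 0.9376 × 3.21% = 7.02%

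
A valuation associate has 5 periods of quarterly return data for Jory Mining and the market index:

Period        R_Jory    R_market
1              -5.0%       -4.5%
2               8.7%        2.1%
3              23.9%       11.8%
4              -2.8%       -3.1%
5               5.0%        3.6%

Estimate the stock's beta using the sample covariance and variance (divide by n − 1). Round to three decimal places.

1.741

Mean R_i = (-5.0 + 8.7 + 23.9 − 2.8 + 5.0) / 5 = 5.9600%
Mean R_m = (-4.5 + 2.1 + 11.8 − 3.1 + 3.6) / 5 = 1.9800%
Σ(R_i − R̄_i)(R_m − R̄_m) = 290.4660  ⇒  Cov = 290.4660 / 4 = 72.6165
Σ(R_m − R̄_m)² = 166.8680  ⇒  Var(R_m) = 166.8680 / 4 = 41.7170
β = Cov / Var(R_m) = 72.6165 / 41.7170 = 1.7407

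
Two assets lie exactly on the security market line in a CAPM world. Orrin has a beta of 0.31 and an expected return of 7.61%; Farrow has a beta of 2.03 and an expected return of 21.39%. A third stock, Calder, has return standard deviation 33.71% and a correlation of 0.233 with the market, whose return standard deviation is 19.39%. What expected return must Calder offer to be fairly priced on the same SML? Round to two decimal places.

8.37%

MRP = (21.39% − 7.61%) / (2.03 − 0.31) = 8.0116%
R_f = 7.61% − 0.31 × 8.0116% = 5.1264%
β_Calder = ρ·σ_i/σ_m = 0.233 × 33.71 / 19.39 = 0.4051
E(R_Calder) = R_f + β × MRP = 5.1264% + 0.4051 × 8.0116% = 8.37%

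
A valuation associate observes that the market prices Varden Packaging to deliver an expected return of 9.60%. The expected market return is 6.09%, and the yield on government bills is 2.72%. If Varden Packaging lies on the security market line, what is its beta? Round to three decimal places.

MRP = 6.09% − 2.72% = 3.37%
β = (E(R) − R_f) / MRP = (9.60% − 2.72%) / 3.37% = 6.88% / 3.37% = 2.042

2.042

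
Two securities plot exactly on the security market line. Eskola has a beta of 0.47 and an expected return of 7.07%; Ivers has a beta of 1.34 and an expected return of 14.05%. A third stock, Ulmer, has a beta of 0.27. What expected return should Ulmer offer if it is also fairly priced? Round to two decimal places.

5.47%

MRP (SML slope) = (14.05% − 7.07%) / (1.34 − 0.47) = 6.98% / 0.87 = 8.0230%
R_f (intercept) = 7.07% − 0.47 × 8.0230% = 3.2992%
E(R_Ulmer) = R_f + β × MRP = 3.2992% + 0.27 × 8.0230% = 5.47%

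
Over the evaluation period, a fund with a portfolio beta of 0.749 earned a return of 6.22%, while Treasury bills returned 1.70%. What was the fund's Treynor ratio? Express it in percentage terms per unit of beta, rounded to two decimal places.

6.03%

Treynor = (R_P − R_f) / β_P = (6.22% − 1.70%) / 0.7490 = 4.52% / 0.7490 = 6.03%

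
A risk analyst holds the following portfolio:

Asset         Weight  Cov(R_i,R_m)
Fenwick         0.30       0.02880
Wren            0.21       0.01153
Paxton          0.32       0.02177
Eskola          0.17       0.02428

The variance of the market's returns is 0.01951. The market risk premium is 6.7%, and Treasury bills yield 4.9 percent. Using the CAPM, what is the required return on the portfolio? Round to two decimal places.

β_Fenwick = 0.02880 / 0.01951 = 1.4762
β_Wren = 0.01153 / 0.01951 = 0.5910
β_Paxton = 0.02177 / 0.01951 = 1.1158
β_Eskola = 0.02428 / 0.01951 = 1.2445
β_P = Σ w_i β_i = 0.30×1.4762 + 0.21×0.5910 + 0.32×1.1158 + 0.17×1.2445 = 1.1356
E(R_P) = R_f + β_P × MRP = 4.9% + 1.1356 × 6.7% = 12.51%

12.51%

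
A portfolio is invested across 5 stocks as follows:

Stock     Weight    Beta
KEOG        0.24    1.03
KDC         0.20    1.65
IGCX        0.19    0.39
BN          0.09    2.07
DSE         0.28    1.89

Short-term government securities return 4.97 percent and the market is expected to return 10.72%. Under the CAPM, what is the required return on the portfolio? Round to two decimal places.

12.83%

β_P = Σ w_i β_i = 0.24×1.03 + 0.20×1.65 + 0.19×0.39 + 0.09×2.07 + 0.28×1.89 = 1.3668
MRP = 10.72% − 4.97% = 5.75%
E(R_P) = R_f + β_P × MRP = 4.97% + 1.3668 × 5.75% = 12.83%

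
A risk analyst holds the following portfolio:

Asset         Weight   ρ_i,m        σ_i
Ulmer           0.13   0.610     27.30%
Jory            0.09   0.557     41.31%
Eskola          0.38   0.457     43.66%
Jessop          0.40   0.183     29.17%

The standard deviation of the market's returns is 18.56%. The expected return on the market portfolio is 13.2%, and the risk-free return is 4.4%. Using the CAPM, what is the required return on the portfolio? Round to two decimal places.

β_Ulmer = 0.610 × 27.30% / 18.56% = 0.8973
β_Jory = 0.557 × 41.31% / 18.56% = 1.2397
β_Eskola = 0.457 × 43.66% / 18.56% = 1.0750
β_Jessop = 0.183 × 29.17% / 18.56% = 0.2876
β_P = Σ w_i β_i = 0.13×0.8973 + 0.09×1.2397 + 0.38×1.0750 + 0.40×0.2876 = 0.7518
MRP = 13.2% − 4.4% = 8.80%
E(R_P) = R_f + β_P × MRP = 4.4% + 0.7518 × 8.8% = 11.02%

11.02%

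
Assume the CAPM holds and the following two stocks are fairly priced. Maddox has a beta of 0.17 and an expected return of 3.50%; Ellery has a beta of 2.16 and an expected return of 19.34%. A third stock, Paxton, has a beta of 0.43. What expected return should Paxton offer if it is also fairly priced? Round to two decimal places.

MRP (SML slope) = (19.34% − 3.50%) / (2.16 − 0.17) = 15.84% / 1.99 = 7.9598%
R_f (intercept) = 3.50% − 0.17 × 7.9598% = 2.1468%
E(R_Paxton) = R_f + β × MRP = 2.1468% + 0.43 × 7.9598% = 5.57%

5.57%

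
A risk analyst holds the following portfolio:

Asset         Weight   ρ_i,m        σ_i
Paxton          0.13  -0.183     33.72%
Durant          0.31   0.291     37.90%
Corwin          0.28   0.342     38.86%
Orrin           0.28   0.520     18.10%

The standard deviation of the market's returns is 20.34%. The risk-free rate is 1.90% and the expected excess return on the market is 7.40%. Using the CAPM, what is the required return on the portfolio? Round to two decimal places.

β_Paxton = -0.183 × 33.72% / 20.34% = -0.3034
β_Durant = 0.291 × 37.90% / 20.34% = 0.5422
β_Corwin = 0.342 × 38.86% / 20.34% = 0.6534
β_Orrin = 0.520 × 18.10% / 20.34% = 0.4627
β_P = Σ w_i β_i = 0.13×-0.3034 + 0.31×0.5422 + 0.28×0.6534 + 0.28×0.4627 = 0.4411
E(R_P) = R_f + β_P × MRP = 1.90% + 0.4411 × 7.40% = 5.16%

5.16%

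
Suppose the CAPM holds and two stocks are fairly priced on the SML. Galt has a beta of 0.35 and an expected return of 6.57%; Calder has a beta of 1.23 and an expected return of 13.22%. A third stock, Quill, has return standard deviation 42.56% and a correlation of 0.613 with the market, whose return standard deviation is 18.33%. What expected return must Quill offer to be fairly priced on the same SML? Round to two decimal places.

MRP = (13.22% − 6.57%) / (1.23 − 0.35) = 7.5568%
R_f = 6.57% − 0.35 × 7.5568% = 3.9251%
β_Quill = ρ·σ_i/σ_m = 0.613 × 42.56 / 18.33 = 1.4233
E(R_Quill) = R_f + β × MRP = 3.9251% + 1.4233 × 7.5568% = 14.68%

14.68%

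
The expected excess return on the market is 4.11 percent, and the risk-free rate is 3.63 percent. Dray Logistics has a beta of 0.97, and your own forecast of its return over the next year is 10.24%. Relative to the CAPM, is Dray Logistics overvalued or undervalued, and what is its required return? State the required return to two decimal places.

Undervalued; required return 7.62%

Required return = R_f + β·MRP = 3.63% + 0.97 × 4.11% = 7.62%
Forecast 10.24% > required 7.62% → the stock plots above the SML → undervalued.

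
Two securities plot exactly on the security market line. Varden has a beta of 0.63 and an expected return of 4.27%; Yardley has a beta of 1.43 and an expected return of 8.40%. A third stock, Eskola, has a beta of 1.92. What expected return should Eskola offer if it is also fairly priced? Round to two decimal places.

10.93%

MRP (SML slope) = (8.40% − 4.27%) / (1.43 − 0.63) = 4.13% / 0.80 = 5.1625%
R_f (intercept) = 4.27% − 0.63 × 5.1625% = 1.0176%
E(R_Eskola) = R_f + β × MRP = 1.0176% + 1.92 × 5.1625% = 10.93%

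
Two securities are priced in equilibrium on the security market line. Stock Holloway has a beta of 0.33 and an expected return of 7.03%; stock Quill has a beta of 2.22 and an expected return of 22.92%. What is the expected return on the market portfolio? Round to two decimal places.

12.66%

Both satisfy E(R) = R_f + β·MRP, so the slope of the SML is
MRP = (22.92% − 7.03%) / (2.22 − 0.33) = 15.89% / 1.89 = 8.4074%
R_f = E(R_Holloway) − β_Holloway·MRP = 7.03% − 0.33 × 8.4074% = 4.2556%
E(R_m) = R_f + MRP = 4.2556% + 8.4074% = 12.66%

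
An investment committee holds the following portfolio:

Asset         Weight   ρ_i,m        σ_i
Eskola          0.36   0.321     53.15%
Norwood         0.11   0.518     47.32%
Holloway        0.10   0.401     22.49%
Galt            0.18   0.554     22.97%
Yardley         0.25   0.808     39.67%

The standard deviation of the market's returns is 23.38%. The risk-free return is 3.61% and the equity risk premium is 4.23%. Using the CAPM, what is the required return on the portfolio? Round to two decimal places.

β_Eskola = 0.321 × 53.15% / 23.38% = 0.7297
β_Norwood = 0.518 × 47.32% / 23.38% = 1.0484
β_Holloway = 0.401 × 22.49% / 23.38% = 0.3857
β_Galt = 0.554 × 22.97% / 23.38% = 0.5443
β_Yardley = 0.808 × 39.67% / 23.38% = 1.3710
β_P = Σ w_i β_i = 0.36×0.7297 + 0.11×1.0484 + 0.10×0.3857 + 0.18×0.5443 + 0.25×1.3710 = 0.8573
E(R_P) = R_f + β_P × MRP = 3.61% + 0.8573 × 4.23% = 7.24%

7.24%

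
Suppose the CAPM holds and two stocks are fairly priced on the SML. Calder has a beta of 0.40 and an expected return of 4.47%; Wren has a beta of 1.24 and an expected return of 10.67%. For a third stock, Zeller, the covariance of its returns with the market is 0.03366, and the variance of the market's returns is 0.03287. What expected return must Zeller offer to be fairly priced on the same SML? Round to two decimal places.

MRP = (10.67% − 4.47%) / (1.24 − 0.40) = 7.3810%
R_f = 4.47% − 0.40 × 7.3810% = 1.5176%
β_Zeller = Cov / Var(R_m) = 0.03366 / 0.03287 = 1.0240
E(R_Zeller) = R_f + β × MRP = 1.5176% + 1.0240 × 7.3810% = 9.08%

9.08%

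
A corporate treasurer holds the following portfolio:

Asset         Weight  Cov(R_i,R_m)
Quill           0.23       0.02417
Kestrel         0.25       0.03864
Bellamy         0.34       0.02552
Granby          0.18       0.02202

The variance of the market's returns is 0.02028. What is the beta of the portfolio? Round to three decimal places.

1.374

β_Quill = 0.02417 / 0.02028 = 1.1918
β_Kestrel = 0.03864 / 0.02028 = 1.9053
β_Bellamy = 0.02552 / 0.02028 = 1.2584
β_Granby = 0.02202 / 0.02028 = 1.0858
β_P = Σ w_i β_i = 0.23×1.1918 + 0.25×1.9053 + 0.34×1.2584 + 0.18×1.0858 = 1.3737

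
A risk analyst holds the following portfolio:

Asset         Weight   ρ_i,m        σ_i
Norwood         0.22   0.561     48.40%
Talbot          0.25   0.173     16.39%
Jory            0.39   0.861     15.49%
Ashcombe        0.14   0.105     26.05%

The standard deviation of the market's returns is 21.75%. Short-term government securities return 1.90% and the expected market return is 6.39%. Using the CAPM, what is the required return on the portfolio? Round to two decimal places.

4.43%

β_Norwood = 0.561 × 48.40% / 21.75% = 1.2484
β_Talbot = 0.173 × 16.39% / 21.75% = 0.1304
β_Jory = 0.861 × 15.49% / 21.75% = 0.6132
β_Ashcombe = 0.105 × 26.05% / 21.75% = 0.1258
β_P = Σ w_i β_i = 0.22×1.2484 + 0.25×0.1304 + 0.39×0.6132 + 0.14×0.1258 = 0.5640
MRP = 6.39% − 1.90% = 4.49%
E(R_P) = R_f + β_P × MRP = 1.90% + 0.5640 × 4.49% = 4.43%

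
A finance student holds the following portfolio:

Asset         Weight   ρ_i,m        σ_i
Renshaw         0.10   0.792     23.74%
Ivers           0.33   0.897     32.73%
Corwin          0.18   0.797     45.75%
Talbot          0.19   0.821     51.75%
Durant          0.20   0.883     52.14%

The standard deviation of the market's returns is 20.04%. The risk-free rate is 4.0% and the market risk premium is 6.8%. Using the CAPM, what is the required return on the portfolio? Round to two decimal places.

β_Renshaw = 0.792 × 23.74% / 20.04% = 0.9382
β_Ivers = 0.897 × 32.73% / 20.04% = 1.4650
β_Corwin = 0.797 × 45.75% / 20.04% = 1.8195
β_Talbot = 0.821 × 51.75% / 20.04% = 2.1201
β_Durant = 0.883 × 52.14% / 20.04% = 2.2974
β_P = Σ w_i β_i = 0.10×0.9382 + 0.33×1.4650 + 0.18×1.8195 + 0.19×2.1201 + 0.20×2.2974 = 1.7671
E(R_P) = R_f + β_P × MRP = 4.0% + 1.7671 × 6.8% = 16.02%

16.02%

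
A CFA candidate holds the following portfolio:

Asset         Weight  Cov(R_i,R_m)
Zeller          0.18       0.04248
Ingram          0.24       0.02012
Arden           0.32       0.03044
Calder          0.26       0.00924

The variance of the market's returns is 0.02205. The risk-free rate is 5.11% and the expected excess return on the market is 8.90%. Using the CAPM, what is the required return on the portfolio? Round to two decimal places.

15.05%

β_Zeller = 0.04248 / 0.02205 = 1.9265
β_Ingram = 0.02012 / 0.02205 = 0.9125
β_Arden = 0.03044 / 0.02205 = 1.3805
β_Calder = 0.00924 / 0.02205 = 0.4190
β_P = Σ w_i β_i = 0.18×1.9265 + 0.24×0.9125 + 0.32×1.3805 + 0.26×0.4190 = 1.1165
E(R_P) = R_f + β_P × MRP = 5.11% + 1.1165 × 8.90% = 15.05%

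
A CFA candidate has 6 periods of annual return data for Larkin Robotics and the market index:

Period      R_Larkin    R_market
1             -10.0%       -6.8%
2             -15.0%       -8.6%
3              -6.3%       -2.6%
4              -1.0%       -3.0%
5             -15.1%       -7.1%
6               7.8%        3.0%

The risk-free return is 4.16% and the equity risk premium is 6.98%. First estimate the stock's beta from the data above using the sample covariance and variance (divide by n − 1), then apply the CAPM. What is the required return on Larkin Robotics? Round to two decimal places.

18.17%

Mean R_i = (-10.0 − 15.0 − 6.3 − 1.0 − 15.1 + 7.8) / 6 = -6.6000%
Mean R_m = (-6.8 − 8.6 − 2.6 − 3.0 − 7.1 + 3.0) / 6 = -4.1833%
Σ(R_i − R̄_i)(R_m − R̄_m) = 181.3300  ⇒  Cov = 181.3300 / 5 = 36.2660
Σ(R_m − R̄_m)² = 90.3683  ⇒  Var(R_m) = 90.3683 / 5 = 18.0737
β = Cov / Var(R_m) = 36.2660 / 18.0737 = 2.0066
E(R) = R_f + β × MRP = 4.16% + 2.0066 × 6.98% = 18.17%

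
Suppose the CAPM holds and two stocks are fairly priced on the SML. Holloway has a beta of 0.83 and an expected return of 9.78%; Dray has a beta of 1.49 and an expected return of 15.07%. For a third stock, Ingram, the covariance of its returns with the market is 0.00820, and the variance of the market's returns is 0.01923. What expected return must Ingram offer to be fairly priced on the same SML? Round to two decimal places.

MRP = (15.07% − 9.78%) / (1.49 − 0.83) = 8.0152%
R_f = 9.78% − 0.83 × 8.0152% = 3.1274%
β_Ingram = Cov / Var(R_m) = 0.00820 / 0.01923 = 0.4264
E(R_Ingram) = R_f + β × MRP = 3.1274% + 0.4264 × 8.0152% = 6.55%

6.55%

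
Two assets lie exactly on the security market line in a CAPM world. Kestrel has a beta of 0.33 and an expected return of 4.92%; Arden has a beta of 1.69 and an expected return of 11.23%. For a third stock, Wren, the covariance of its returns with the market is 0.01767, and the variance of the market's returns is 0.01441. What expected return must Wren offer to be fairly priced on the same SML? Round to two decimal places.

MRP = (11.23% − 4.92%) / (1.69 − 0.33) = 4.6397%
R_f = 4.92% − 0.33 × 4.6397% = 3.3889%
β_Wren = Cov / Var(R_m) = 0.01767 / 0.01441 = 1.2262
E(R_Wren) = R_f + β × MRP = 3.3889% + 1.2262 × 4.6397% = 9.08%

9.08%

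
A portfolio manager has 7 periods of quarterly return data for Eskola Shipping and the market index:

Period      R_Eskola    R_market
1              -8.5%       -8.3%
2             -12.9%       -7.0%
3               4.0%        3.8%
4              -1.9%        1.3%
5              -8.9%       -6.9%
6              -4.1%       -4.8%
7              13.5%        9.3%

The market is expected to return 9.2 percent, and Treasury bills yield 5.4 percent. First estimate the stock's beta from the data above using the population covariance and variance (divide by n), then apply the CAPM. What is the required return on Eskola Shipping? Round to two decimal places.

10.30%

Mean R_i = (-8.5 − 12.9 + 4.0 − 1.9 − 8.9 − 4.1 + 13.5) / 7 = -2.6857%
Mean R_m = (-8.3 − 7.0 + 3.8 + 1.3 − 6.9 − 4.8 + 9.3) / 7 = -1.8000%
Σ(R_i − R̄_i)(R_m − R̄_m) = 346.3800  ⇒  Cov = 346.3800 / 7 = 49.4829
Σ(R_m − R̄_m)² = 268.4800  ⇒  Var(R_m) = 268.4800 / 7 = 38.3543
β = Cov / Var(R_m) = 49.4829 / 38.3543 = 1.2902
MRP = 9.2% − 5.4% = 3.80%
E(R) = R_f + β × MRP = 5.4% + 1.2902 × 3.8% = 10.30%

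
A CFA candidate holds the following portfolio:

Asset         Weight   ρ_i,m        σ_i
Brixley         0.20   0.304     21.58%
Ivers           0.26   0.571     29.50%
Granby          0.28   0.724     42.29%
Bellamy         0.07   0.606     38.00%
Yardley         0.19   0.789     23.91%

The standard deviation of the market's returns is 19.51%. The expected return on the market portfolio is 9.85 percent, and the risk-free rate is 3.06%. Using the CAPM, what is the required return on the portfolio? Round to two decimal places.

β_Brixley = 0.304 × 21.58% / 19.51% = 0.3363
β_Ivers = 0.571 × 29.50% / 19.51% = 0.8634
β_Granby = 0.724 × 42.29% / 19.51% = 1.5693
β_Bellamy = 0.606 × 38.00% / 19.51% = 1.1803
β_Yardley = 0.789 × 23.91% / 19.51% = 0.9669
β_P = Σ w_i β_i = 0.20×0.3363 + 0.26×0.8634 + 0.28×1.5693 + 0.07×1.1803 + 0.19×0.9669 = 0.9975
MRP = 9.85% − 3.06% = 6.79%
E(R_P) = R_f + β_P × MRP = 3.06% + 0.9975 × 6.79% = 9.83%

9.83%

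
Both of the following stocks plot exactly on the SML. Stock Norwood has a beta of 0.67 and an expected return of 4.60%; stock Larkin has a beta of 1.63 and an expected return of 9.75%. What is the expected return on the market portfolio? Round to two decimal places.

Both satisfy E(R) = R_f + β·MRP, so the slope of the SML is
MRP = (9.75% − 4.60%) / (1.63 − 0.67) = 5.15% / 0.96 = 5.3646%
R_f = E(R_Norwood) − β_Norwood·MRP = 4.60% − 0.67 × 5.3646% = 1.0057%
E(R_m) = R_f + MRP = 1.0057% + 5.3646% = 6.37%

6.37%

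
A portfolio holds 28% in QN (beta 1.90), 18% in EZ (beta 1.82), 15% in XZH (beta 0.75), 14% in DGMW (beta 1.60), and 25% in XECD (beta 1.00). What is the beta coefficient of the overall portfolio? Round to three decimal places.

1.446

β_P = Σ w_i β_i = 0.28×1.90 + 0.18×1.82 + 0.15×0.75 + 0.14×1.60 + 0.25×1.00 = 1.4461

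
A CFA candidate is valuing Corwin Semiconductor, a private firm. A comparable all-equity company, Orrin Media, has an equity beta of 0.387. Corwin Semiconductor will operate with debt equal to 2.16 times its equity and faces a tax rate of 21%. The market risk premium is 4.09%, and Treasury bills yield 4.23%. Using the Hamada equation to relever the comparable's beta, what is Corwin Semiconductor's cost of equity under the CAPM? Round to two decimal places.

β_L = β_U × [1 + (1 − t)(D/E)] = 0.387 × [1 + (1 − 0.21) × 2.16]
    = 0.387 × [1 + 0.79 × 2.16] = 0.387 × 2.7064 = 1.0474
E(R) = R_f + β_L × MRP = 4.23% + 1.0474 × 4.09% = 8.51%

8.51%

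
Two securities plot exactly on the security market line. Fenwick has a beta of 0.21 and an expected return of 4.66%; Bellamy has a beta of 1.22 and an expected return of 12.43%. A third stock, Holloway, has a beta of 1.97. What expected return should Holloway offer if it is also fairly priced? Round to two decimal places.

18.20%

MRP (SML slope) = (12.43% − 4.66%) / (1.22 − 0.21) = 7.77% / 1.01 = 7.6931%
R_f (intercept) = 4.66% − 0.21 × 7.6931% = 3.0444%
E(R_Holloway) = R_f + β × MRP = 3.0444% + 1.97 × 7.6931% = 18.20%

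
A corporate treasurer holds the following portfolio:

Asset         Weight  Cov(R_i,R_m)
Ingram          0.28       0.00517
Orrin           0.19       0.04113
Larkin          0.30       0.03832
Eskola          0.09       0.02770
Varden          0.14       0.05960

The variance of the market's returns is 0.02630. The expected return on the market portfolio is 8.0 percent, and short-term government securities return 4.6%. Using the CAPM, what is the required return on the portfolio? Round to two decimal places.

8.68%

β_Ingram = 0.00517 / 0.02630 = 0.1966
β_Orrin = 0.04113 / 0.02630 = 1.5639
β_Larkin = 0.03832 / 0.02630 = 1.4570
β_Eskola = 0.02770 / 0.02630 = 1.0532
β_Varden = 0.05960 / 0.02630 = 2.2662
β_P = Σ w_i β_i = 0.28×0.1966 + 0.19×1.5639 + 0.30×1.4570 + 0.09×1.0532 + 0.14×2.2662 = 1.2013
MRP = 8.0% − 4.6% = 3.40%
E(R_P) = R_f + β_P × MRP = 4.6% + 1.2013 × 3.4% = 8.68%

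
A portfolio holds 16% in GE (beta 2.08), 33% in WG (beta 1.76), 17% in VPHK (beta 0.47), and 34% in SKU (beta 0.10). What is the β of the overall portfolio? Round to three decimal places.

β_P = Σ w_i β_i = 0.16×2.08 + 0.33×1.76 + 0.17×0.47 + 0.34×0.10 = 1.0275

1.028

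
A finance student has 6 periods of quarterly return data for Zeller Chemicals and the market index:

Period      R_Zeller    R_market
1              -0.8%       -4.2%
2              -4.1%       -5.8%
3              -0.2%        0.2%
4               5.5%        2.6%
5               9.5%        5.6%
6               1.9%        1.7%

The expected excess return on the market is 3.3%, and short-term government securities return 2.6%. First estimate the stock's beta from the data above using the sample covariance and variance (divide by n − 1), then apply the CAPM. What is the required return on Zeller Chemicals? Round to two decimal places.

Mean R_i = (-0.8 − 4.1 − 0.2 + 5.5 + 9.5 + 1.9) / 6 = 1.9667%
Mean R_m = (-4.2 − 5.8 + 0.2 + 2.6 + 5.6 + 1.7) / 6 = 0.0167%
Σ(R_i − R̄_i)(R_m − R̄_m) = 97.6333  ⇒  Cov = 97.6333 / 5 = 19.5267
Σ(R_m − R̄_m)² = 92.3283  ⇒  Var(R_m) = 92.3283 / 5 = 18.4657
β = Cov / Var(R_m) = 19.5267 / 18.4657 = 1.0575
E(R) = R_f + β × MRP = 2.6% + 1.0575 × 3.3% = 6.09%

6.09%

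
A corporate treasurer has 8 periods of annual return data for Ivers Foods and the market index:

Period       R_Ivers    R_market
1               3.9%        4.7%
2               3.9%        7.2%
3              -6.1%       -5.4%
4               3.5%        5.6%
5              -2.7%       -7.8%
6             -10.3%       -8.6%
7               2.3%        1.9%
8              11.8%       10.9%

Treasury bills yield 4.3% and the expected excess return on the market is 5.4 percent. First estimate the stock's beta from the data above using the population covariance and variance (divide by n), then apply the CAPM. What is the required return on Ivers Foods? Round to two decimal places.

9.03%

Mean R_i = (3.9 + 3.9 − 6.1 + 3.5 − 2.7 − 10.3 + 2.3 + 11.8) / 8 = 0.7875%
Mean R_m = (4.7 + 7.2 − 5.4 + 5.6 − 7.8 − 8.6 + 1.9 + 10.9) / 8 = 1.0625%
Σ(R_i − R̄_i)(R_m − R̄_m) = 334.8863  ⇒  Cov = 334.8863 / 8 = 41.8608
Σ(R_m − R̄_m)² = 382.6388  ⇒  Var(R_m) = 382.6388 / 8 = 47.8299
β = Cov / Var(R_m) = 41.8608 / 47.8299 = 0.8752
E(R) = R_f + β × MRP = 4.3% + 0.8752 × 5.4% = 9.03%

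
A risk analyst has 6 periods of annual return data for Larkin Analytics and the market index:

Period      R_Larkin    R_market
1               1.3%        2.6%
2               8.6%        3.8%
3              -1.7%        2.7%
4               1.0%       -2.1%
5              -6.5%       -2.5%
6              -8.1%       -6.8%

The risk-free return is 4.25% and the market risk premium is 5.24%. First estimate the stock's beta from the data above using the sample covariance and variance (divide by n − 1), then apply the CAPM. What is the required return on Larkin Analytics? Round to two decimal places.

Mean R_i = (1.3 + 8.6 − 1.7 + 1.0 − 6.5 − 8.1) / 6 = -0.9000%
Mean R_m = (2.6 + 3.8 + 2.7 − 2.1 − 2.5 − 6.8) / 6 = -0.3833%
Σ(R_i − R̄_i)(R_m − R̄_m) = 98.6300  ⇒  Cov = 98.6300 / 5 = 19.7260
Σ(R_m − R̄_m)² = 84.5083  ⇒  Var(R_m) = 84.5083 / 5 = 16.9017
β = Cov / Var(R_m) = 19.7260 / 16.9017 = 1.1671
E(R) = R_f + β × MRP = 4.25% + 1.1671 × 5.24% = 10.37%

10.37%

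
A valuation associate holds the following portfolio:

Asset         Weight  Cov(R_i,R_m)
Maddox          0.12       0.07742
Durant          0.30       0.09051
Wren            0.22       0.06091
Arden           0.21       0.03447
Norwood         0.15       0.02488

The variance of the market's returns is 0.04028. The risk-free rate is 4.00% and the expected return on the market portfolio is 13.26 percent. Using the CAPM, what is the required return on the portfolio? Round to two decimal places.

β_Maddox = 0.07742 / 0.04028 = 1.9220
β_Durant = 0.09051 / 0.04028 = 2.2470
β_Wren = 0.06091 / 0.04028 = 1.5122
β_Arden = 0.03447 / 0.04028 = 0.8558
β_Norwood = 0.02488 / 0.04028 = 0.6177
β_P = Σ w_i β_i = 0.12×1.9220 + 0.30×2.2470 + 0.22×1.5122 + 0.21×0.8558 + 0.15×0.6177 = 1.5098
MRP = 13.26% − 4.00% = 9.26%
E(R_P) = R_f + β_P × MRP = 4.00% + 1.5098 × 9.26% = 17.98%

17.98%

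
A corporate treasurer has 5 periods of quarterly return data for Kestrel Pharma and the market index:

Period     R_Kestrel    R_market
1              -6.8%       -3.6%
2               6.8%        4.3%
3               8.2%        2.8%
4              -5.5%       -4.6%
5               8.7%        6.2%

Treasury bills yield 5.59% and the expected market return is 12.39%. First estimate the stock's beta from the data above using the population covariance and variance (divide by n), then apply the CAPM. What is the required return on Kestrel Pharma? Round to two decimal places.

Mean R_i = (-6.8 + 6.8 + 8.2 − 5.5 + 8.7) / 5 = 2.2800%
Mean R_m = (-3.6 + 4.3 + 2.8 − 4.6 + 6.2) / 5 = 1.0200%
Σ(R_i − R̄_i)(R_m − R̄_m) = 144.2920  ⇒  Cov = 144.2920 / 5 = 28.8584
Σ(R_m − R̄_m)² = 93.6880  ⇒  Var(R_m) = 93.6880 / 5 = 18.7376
β = Cov / Var(R_m) = 28.8584 / 18.7376 = 1.5401
MRP = 12.39% − 5.59% = 6.80%
E(R) = R_f + β × MRP = 5.59% + 1.5401 × 6.80% = 16.06%

16.06%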